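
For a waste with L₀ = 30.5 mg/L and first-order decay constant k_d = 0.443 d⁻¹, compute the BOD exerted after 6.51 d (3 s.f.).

y_t = L₀(1 − e^(−k_d t)) = 30.5 × (1 − e^(−0.443×6.51))
= 30.5 × (1 − 0.05591) = 30.5 × 0.9441 = 28.79 mg/L.

y ≈ 28.8 mg/L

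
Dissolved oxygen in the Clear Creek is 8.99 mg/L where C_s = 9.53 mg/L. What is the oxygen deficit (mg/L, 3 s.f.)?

D = C_s − C = 9.53 − 8.99 = 0.540 mg/L.

D ≈ 0.540 mg/L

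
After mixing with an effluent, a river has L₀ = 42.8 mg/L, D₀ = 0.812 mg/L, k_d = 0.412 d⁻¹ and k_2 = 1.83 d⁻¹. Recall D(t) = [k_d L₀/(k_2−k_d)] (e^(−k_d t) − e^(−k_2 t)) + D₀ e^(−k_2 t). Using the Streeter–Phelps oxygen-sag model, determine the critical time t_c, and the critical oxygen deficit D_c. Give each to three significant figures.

With k_2/k_d = 4.442 and 1 − D₀(k_2−k_d)/(k_d L₀) = 0.9347,
t_c = ln(4.442 × 0.9347) / (1.83 − 0.412) = ln(4.152) / 1.418 = 1.424/1.418 = 1.004 d.
L(t_c) = L₀ e^(−k_d t_c) = 42.8 × 0.6613 = 28.30 mg/L, and at the critical point k_2 D_c = k_d L, so D_c = (0.412/1.83) × 28.30 = 6.372 mg/L.

t_c ≈ 1.00 d; D_c ≈ 6.37 mg/L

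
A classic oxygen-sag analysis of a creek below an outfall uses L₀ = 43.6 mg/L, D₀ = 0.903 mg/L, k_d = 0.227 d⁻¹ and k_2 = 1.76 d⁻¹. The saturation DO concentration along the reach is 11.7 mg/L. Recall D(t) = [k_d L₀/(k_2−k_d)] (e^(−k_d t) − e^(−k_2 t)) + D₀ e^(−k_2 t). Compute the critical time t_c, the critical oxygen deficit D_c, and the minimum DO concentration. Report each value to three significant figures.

At the critical point dD/dt = 0, so k_d L₀ e^(−k_d t) = k_2 D. Substituting D(t) from the Streeter–Phelps equation and solving for t gives
t_c = ln[(k_2/k_d)(1 − D₀(k_2−k_d)/(k_d L₀))] / (k_2−k_d).
Here k_2−k_d = 1.533 d⁻¹ and 1 − D₀(k_2−k_d)/(k_d L₀) = 1 − 0.903×1.533/(0.227×43.6) = 0.8601, so
t_c = ln(7.753 × 0.8601) / 1.533 = 1.897 / 1.533 = 1.238 d.
L(t_c) = L₀ e^(−k_d t_c) = 43.6 × 0.7551 = 32.92 mg/L, and at the critical point k_2 D_c = k_d L, so D_c = (0.227/1.76) × 32.92 = 4.246 mg/L.
Minimum DO = C_s − D_c = 11.7 − 4.246 = 7.454 mg/L.

t_c ≈ 1.24 d; D_c ≈ 4.25 mg/L; min DO ≈ 7.45 mg/L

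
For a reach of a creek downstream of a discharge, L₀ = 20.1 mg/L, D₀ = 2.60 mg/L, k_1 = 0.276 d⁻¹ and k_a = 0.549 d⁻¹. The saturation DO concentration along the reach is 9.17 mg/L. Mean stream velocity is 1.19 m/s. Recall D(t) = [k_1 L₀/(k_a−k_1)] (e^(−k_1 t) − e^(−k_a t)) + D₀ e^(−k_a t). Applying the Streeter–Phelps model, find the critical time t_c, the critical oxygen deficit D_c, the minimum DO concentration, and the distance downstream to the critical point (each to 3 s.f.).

With k_a/k_1 = 1.989 and 1 − D₀(k_a−k_1)/(k_1 L₀) = 0.8721,
t_c = ln(1.989 × 0.8721) / (0.549 − 0.276) = ln(1.735) / 0.2730 = 0.5508/0.2730 = 2.018 d.
D_c = (k_1/k_a) L₀ e^(−k_1 t_c) = (0.276/0.549) × 20.1 × e^(−0.276×2.018) = 0.5027 × 20.1 × 0.5730 = 5.790 mg/L.
Minimum DO = C_s − D_c = 9.17 − 5.790 = 3.380 mg/L.
x_c = v t_c = 1.19 m/s × 2.018 d × 86400 s/d = 207400 m ≈ 207 km.

t_c ≈ 2.02 d; D_c ≈ 5.79 mg/L; min DO ≈ 3.38 mg/L; x_c ≈ 207 km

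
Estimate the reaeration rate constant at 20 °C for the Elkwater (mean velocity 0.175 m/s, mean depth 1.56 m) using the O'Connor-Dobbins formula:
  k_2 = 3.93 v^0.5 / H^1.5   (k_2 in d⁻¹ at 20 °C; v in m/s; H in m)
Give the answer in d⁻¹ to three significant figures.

k_2 = 3.93 × 0.175^0.5 / 1.56^1.5 = 3.93 × 0.4183 / 1.948 = 0.8438 d⁻¹.

k_2 ≈ 0.844 d⁻¹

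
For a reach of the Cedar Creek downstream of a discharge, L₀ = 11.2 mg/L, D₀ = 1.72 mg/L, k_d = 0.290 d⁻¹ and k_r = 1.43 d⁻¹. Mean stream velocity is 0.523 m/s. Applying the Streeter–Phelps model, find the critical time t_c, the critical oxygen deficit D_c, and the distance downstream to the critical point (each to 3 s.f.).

t_c ≈ 0.588 d; D_c ≈ 1.92 mg/L; x_c ≈ 26.6 km

With k_r/k_d = 4.931 and 1 − D₀(k_r−k_d)/(k_d L₀) = 0.3963,
t_c = ln(4.931 × 0.3963) / (1.43 − 0.290) = ln(1.954) / 1.140 = 0.6700/1.140 = 0.5877 d.
L(t_c) = L₀ e^(−k_d t_c) = 11.2 × 0.8433 = 9.445 mg/L, and at the critical point k_r D_c = k_d L, so D_c = (0.290/1.43) × 9.445 = 1.915 mg/L.
x_c = v t_c = 0.523 m/s × 0.5877 d × 86400 s/d = 26560 m ≈ 26.6 km.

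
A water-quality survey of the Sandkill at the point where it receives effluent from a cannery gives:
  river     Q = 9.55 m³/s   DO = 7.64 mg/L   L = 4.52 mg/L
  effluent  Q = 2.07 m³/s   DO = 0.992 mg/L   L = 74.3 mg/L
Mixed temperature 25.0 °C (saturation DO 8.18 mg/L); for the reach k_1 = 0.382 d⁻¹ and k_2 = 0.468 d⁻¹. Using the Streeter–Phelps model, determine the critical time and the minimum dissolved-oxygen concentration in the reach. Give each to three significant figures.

Mixed DO = (9.55×7.64 + 2.07×0.992)/(9.55+2.07) = 75.02/11.62 = 6.456 mg/L.
Mixed L₀ = (9.55×4.52 + 2.07×74.3)/(11.62) = 197.0/11.62 = 16.95 mg/L.
Initial deficit D₀ = C_s − DO₀ = 8.18 − 6.456 = 1.724 mg/L.
t_c = (1/0.08600) ln[(0.468/0.382)(1 − 1.724×0.08600/(0.382×16.95))] = 11.63 × ln(1.197) = 2.092 d.
D_c = (0.382/0.468) × 16.95 × e^(−0.382×2.092) = 0.8162 × 16.95 × 0.4498 = 6.223 mg/L.
Minimum DO = 8.18 − 6.223 = 1.957 mg/L.

t_c ≈ 2.09 d; minimum DO ≈ 1.96 mg/L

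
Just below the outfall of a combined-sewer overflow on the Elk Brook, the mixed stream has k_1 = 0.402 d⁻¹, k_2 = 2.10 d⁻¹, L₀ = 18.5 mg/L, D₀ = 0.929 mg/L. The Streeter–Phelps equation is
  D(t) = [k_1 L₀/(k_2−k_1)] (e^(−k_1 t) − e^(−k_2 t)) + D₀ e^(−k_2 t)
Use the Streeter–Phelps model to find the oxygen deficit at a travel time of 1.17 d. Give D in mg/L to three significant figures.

k_1 L₀/(k_2−k_1) = 0.402×18.5/(2.10−0.402) = 7.437/1.698 = 4.380 mg/L.
e^(−k_1 t) = e^(−0.402×1.170) = 0.6248; e^(−k_2 t) = e^(−2.10×1.170) = 0.08569.
D = 4.380 × (0.6248 − 0.08569) + 0.929 × 0.08569 = 2.361 + 0.07961 = 2.441 mg/L.

D ≈ 2.44 mg/L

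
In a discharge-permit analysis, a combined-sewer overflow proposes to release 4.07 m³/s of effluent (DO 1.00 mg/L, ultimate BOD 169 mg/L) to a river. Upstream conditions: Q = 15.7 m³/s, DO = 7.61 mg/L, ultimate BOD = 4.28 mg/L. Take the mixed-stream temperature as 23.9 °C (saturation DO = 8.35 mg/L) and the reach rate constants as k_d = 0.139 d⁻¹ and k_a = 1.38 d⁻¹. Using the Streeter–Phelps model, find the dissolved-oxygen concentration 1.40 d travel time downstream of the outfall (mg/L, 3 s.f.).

DO ≈ 5.14 mg/L

Mixed DO = (15.7×7.61 + 4.07×1.00)/(15.7+4.07) = 123.5/19.77 = 6.249 mg/L.
Mixed L₀ = (15.7×4.28 + 4.07×169)/(19.77) = 755.0/19.77 = 38.19 mg/L.
Initial deficit D₀ = C_s − DO₀ = 8.35 − 6.249 = 2.101 mg/L.
D(1.40) = [0.139×38.19/(1.38−0.139)](e^(−0.139×1.40) − e^(−1.38×1.40)) + 2.101 e^(−1.38×1.40)
= 4.278 × (0.8232 − 0.1449) + 2.101 × 0.1449 = 3.206 mg/L.
DO = 8.35 − 3.206 = 5.144 mg/L.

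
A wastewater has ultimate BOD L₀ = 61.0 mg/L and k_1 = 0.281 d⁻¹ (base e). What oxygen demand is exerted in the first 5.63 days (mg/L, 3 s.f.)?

y_t = L₀(1 − e^(−k_1 t)) = 61.0 × (1 − e^(−0.281×5.63))
= 61.0 × (1 − 0.2056) = 61.0 × 0.7944 = 48.46 mg/L.

y ≈ 48.5 mg/L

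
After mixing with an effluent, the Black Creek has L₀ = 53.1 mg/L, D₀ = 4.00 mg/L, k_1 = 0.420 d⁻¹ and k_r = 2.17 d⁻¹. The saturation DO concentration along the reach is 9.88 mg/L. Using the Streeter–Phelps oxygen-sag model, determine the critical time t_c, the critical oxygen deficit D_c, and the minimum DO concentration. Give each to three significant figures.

With k_r/k_1 = 5.167 and 1 − D₀(k_r−k_1)/(k_1 L₀) = 0.6861,
t_c = ln(5.167 × 0.6861) / (2.17 − 0.420) = ln(3.545) / 1.750 = 1.266/1.750 = 0.7232 d.
L(t_c) = L₀ e^(−k_1 t_c) = 53.1 × 0.7381 = 39.19 mg/L, and at the critical point k_r D_c = k_1 L, so D_c = (0.420/2.17) × 39.19 = 7.585 mg/L.
Minimum DO = C_s − D_c = 9.88 − 7.585 = 2.295 mg/L.

t_c ≈ 0.723 d; D_c ≈ 7.59 mg/L; min DO ≈ 2.29 mg/L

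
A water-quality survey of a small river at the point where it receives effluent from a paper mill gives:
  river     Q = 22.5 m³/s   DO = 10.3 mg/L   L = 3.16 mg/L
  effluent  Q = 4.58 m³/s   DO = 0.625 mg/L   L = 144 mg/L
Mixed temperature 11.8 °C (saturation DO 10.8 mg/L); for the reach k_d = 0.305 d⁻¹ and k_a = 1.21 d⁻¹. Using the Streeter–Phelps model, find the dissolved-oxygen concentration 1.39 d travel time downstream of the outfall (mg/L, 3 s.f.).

DO ≈ 6.14 mg/L

Mixed DO = (22.5×10.3 + 4.58×0.625)/(22.5+4.58) = 234.6/27.08 = 8.664 mg/L.
Mixed L₀ = (22.5×3.16 + 4.58×144)/(27.08) = 730.6/27.08 = 26.98 mg/L.
Initial deficit D₀ = C_s − DO₀ = 10.8 − 8.664 = 2.136 mg/L.
D(1.39) = [0.305×26.98/(1.21−0.305)](e^(−0.305×1.39) − e^(−1.21×1.39)) + 2.136 e^(−1.21×1.39)
= 9.093 × (0.6545 − 0.1860) + 2.136 × 0.1860 = 4.657 mg/L.
DO = 10.8 − 4.657 = 6.143 mg/L.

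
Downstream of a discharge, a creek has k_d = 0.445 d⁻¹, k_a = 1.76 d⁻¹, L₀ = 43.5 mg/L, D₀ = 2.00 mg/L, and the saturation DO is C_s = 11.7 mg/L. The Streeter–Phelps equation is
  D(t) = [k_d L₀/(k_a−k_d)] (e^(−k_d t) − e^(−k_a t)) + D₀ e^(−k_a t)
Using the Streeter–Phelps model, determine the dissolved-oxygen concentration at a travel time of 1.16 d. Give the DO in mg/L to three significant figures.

k_d L₀/(k_a−k_d) = 0.445×43.5/(1.76−0.445) = 19.36/1.315 = 14.72 mg/L.
e^(−k_d t) = e^(−0.445×1.160) = 0.5968; e^(−k_a t) = e^(−1.76×1.160) = 0.1298.
D = 14.72 × (0.5968 − 0.1298) + 2.00 × 0.1298 = 6.874 + 0.2596 = 7.134 mg/L.
DO = C_s − D = 11.7 − 7.134 = 4.566 mg/L.

DO ≈ 4.57 mg/L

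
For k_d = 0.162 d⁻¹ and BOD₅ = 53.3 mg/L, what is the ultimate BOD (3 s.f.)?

BOD₅ = L₀(1 − e^(−5k_d)) ⇒ L₀ = BOD₅ / (1 − e^(−5×0.162))
= 53.3 / (1 − 0.4449) = 53.3 / 0.5551 = 96.01 mg/L.

L₀ ≈ 96.0 mg/L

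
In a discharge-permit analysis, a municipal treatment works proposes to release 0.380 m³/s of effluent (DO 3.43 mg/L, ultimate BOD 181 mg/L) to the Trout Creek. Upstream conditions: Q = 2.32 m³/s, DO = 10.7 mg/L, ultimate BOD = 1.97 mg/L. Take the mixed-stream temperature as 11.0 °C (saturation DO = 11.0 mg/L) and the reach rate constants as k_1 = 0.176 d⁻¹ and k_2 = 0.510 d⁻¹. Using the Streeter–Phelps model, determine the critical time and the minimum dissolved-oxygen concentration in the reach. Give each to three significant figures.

Mixed DO = (2.32×10.7 + 0.380×3.43)/(2.32+0.380) = 26.13/2.700 = 9.677 mg/L.
Mixed L₀ = (2.32×1.97 + 0.380×181)/(2.700) = 73.35/2.700 = 27.17 mg/L.
Initial deficit D₀ = C_s − DO₀ = 11.0 − 9.677 = 1.323 mg/L.
t_c = (1/0.3340) ln[(0.510/0.176)(1 − 1.323×0.3340/(0.176×27.17))] = 2.994 × ln(2.630) = 2.895 d.
D_c = (0.176/0.510) × 27.17 × e^(−0.176×2.895) = 0.3451 × 27.17 × 0.6008 = 5.632 mg/L.
Minimum DO = 11.0 − 5.632 = 5.368 mg/L.

t_c ≈ 2.90 d; minimum DO ≈ 5.37 mg/L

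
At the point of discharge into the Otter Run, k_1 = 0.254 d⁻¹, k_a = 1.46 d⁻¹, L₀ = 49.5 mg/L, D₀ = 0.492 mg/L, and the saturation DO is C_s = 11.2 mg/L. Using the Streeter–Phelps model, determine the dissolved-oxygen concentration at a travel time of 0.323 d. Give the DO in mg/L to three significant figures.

k_1 L₀/(k_a−k_1) = 0.254×49.5/(1.46−0.254) = 12.57/1.206 = 10.43 mg/L.
e^(−k_1 t) = e^(−0.254×0.3230) = 0.9212; e^(−k_a t) = e^(−1.46×0.3230) = 0.6240.
D = 10.43 × (0.9212 − 0.6240) + 0.492 × 0.6240 = 3.099 + 0.3070 = 3.406 mg/L.
DO = C_s − D = 11.2 − 3.406 = 7.794 mg/L.

DO ≈ 7.79 mg/L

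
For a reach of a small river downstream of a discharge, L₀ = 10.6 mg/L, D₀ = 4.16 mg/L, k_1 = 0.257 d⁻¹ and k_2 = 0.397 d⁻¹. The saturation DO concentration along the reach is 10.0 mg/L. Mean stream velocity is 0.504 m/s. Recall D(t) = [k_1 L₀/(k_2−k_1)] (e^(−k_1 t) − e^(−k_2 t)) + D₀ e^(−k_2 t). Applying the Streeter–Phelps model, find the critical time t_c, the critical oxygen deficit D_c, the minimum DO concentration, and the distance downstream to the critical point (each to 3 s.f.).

t_c ≈ 1.39 d; D_c ≈ 4.80 mg/L; min DO ≈ 5.20 mg/L; x_c ≈ 60.4 km

With k_2/k_1 = 1.545 and 1 − D₀(k_2−k_1)/(k_1 L₀) = 0.7862,
t_c = ln(1.545 × 0.7862) / (0.397 − 0.257) = ln(1.214) / 0.1400 = 0.1943/0.1400 = 1.388 d.
L(t_c) = L₀ e^(−k_1 t_c) = 10.6 × 0.7000 = 7.420 mg/L, and at the critical point k_2 D_c = k_1 L, so D_c = (0.257/0.397) × 7.420 = 4.803 mg/L.
Minimum DO = C_s − D_c = 10.0 − 4.803 = 5.197 mg/L.
x_c = v t_c = 0.504 m/s × 1.388 d × 86400 s/d = 60450 m ≈ 60.4 km.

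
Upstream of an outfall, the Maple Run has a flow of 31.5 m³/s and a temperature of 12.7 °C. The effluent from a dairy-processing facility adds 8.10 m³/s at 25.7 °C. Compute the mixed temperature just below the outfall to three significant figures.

Flow-weighted mixing: C = (Q_r C_r + Q_w C_w)/(Q_r + Q_w)
= (31.5×12.7 + 8.10×25.7)/(31.5 + 8.10) = 608.2/39.60 = 15.36 °C.

15.4 °C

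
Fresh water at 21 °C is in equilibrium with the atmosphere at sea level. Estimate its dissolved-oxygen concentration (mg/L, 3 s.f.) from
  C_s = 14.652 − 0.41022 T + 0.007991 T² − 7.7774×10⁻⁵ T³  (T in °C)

C_s = 14.652 − 0.41022×21 + 0.007991×21² − 7.7774×10⁻⁵×21³ = 8.841 mg/L.

C_s ≈ 8.84 mg/L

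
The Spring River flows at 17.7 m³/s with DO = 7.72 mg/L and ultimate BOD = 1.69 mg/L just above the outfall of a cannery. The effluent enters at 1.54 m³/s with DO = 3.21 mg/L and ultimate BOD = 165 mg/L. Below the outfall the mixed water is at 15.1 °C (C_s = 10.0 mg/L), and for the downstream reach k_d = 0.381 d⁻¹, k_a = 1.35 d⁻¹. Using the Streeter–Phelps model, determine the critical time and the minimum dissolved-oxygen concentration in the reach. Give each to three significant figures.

t_c ≈ 0.679 d; minimum DO ≈ 6.78 mg/L

Mixed DO = (17.7×7.72 + 1.54×3.21)/(17.7+1.54) = 141.6/19.24 = 7.359 mg/L.
Mixed L₀ = (17.7×1.69 + 1.54×165)/(19.24) = 284.0/19.24 = 14.76 mg/L.
Initial deficit D₀ = C_s − DO₀ = 10.0 − 7.359 = 2.641 mg/L.
t_c = (1/0.9690) ln[(1.35/0.381)(1 − 2.641×0.9690/(0.381×14.76))] = 1.032 × ln(1.931) = 0.6791 d.
D_c = (0.381/1.35) × 14.76 × e^(−0.381×0.6791) = 0.2822 × 14.76 × 0.7720 = 3.216 mg/L.
Minimum DO = 10.0 − 3.216 = 6.784 mg/L.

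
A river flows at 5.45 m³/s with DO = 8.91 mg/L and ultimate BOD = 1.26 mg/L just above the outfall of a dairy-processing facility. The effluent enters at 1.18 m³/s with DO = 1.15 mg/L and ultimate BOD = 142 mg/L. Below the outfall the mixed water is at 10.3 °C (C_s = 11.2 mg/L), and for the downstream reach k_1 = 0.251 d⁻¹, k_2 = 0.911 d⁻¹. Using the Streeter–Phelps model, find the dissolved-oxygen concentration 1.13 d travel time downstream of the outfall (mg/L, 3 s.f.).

DO ≈ 5.93 mg/L

Mixed DO = (5.45×8.91 + 1.18×1.15)/(5.45+1.18) = 49.92/6.630 = 7.529 mg/L.
Mixed L₀ = (5.45×1.26 + 1.18×142)/(6.630) = 174.4/6.630 = 26.31 mg/L.
Initial deficit D₀ = C_s − DO₀ = 11.2 − 7.529 = 3.671 mg/L.
D(1.13) = [0.251×26.31/(0.911−0.251)](e^(−0.251×1.13) − e^(−0.911×1.13)) + 3.671 e^(−0.911×1.13)
= 10.01 × (0.7530 − 0.3572) + 3.671 × 0.3572 = 5.272 mg/L.
DO = 11.2 − 5.272 = 5.928 mg/L.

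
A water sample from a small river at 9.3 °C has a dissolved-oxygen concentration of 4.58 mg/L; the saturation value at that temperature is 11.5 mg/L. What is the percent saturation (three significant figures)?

% saturation = C/C_s × 100 = 4.58/11.5 × 100 = 39.8 %.

39.8 % saturation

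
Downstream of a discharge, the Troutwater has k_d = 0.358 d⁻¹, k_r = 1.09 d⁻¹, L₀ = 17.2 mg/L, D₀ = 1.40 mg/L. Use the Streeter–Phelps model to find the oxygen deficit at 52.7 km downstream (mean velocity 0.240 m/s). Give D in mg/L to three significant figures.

D ≈ 2.95 mg/L

Travel time t = x/v = 52.7 km / (0.240 m/s) = 52700 m / 0.240 m/s = 219600 s = 2.541 d.
k_d L₀/(k_r−k_d) = 0.358×17.2/(1.09−0.358) = 6.158/0.7320 = 8.412 mg/L.
e^(−k_d t) = e^(−0.358×2.541) = 0.4026; e^(−k_r t) = e^(−1.09×2.541) = 0.06265.
D = 8.412 × (0.4026 − 0.06265) + 1.40 × 0.06265 = 2.860 + 0.08771 = 2.947 mg/L.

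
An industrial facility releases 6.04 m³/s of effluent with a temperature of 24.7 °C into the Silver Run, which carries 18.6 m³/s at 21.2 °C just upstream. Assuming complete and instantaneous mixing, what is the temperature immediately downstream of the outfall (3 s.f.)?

Flow-weighted mixing: C = (Q_r C_r + Q_w C_w)/(Q_r + Q_w)
= (18.6×21.2 + 6.04×24.7)/(18.6 + 6.04) = 543.5/24.64 = 22.06 °C.

22.1 °C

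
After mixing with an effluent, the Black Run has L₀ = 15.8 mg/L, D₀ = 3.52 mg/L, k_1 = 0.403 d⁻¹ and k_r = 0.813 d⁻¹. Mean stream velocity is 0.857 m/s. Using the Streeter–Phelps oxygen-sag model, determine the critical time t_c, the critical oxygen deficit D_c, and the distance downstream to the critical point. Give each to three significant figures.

At the critical point dD/dt = 0, so k_1 L₀ e^(−k_1 t) = k_r D. Substituting D(t) from the Streeter–Phelps equation and solving for t gives
t_c = ln[(k_r/k_1)(1 − D₀(k_r−k_1)/(k_1 L₀))] / (k_r−k_1).
Here k_r−k_1 = 0.4100 d⁻¹ and 1 − D₀(k_r−k_1)/(k_1 L₀) = 1 − 3.52×0.4100/(0.403×15.8) = 0.7733, so
t_c = ln(2.017 × 0.7733) / 0.4100 = 0.4448 / 0.4100 = 1.085 d.
L(t_c) = L₀ e^(−k_1 t_c) = 15.8 × 0.6459 = 10.20 mg/L, and at the critical point k_r D_c = k_1 L, so D_c = (0.403/0.813) × 10.20 = 5.058 mg/L.
x_c = v t_c = 0.857 m/s × 1.085 d × 86400 s/d = 80320 m ≈ 80.3 km.

t_c ≈ 1.08 d; D_c ≈ 5.06 mg/L; x_c ≈ 80.3 km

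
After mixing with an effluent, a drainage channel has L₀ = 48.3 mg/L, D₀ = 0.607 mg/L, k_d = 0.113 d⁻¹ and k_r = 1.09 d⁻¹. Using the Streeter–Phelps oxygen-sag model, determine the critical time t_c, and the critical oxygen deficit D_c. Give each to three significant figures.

t_c ≈ 2.20 d; D_c ≈ 3.90 mg/L

With k_r/k_d = 9.646 and 1 − D₀(k_r−k_d)/(k_d L₀) = 0.8913,
t_c = ln(9.646 × 0.8913) / (1.09 − 0.113) = ln(8.598) / 0.9770 = 2.152/0.9770 = 2.202 d.
L(t_c) = L₀ e^(−k_d t_c) = 48.3 × 0.7797 = 37.66 mg/L, and at the critical point k_r D_c = k_d L, so D_c = (0.113/1.09) × 37.66 = 3.904 mg/L.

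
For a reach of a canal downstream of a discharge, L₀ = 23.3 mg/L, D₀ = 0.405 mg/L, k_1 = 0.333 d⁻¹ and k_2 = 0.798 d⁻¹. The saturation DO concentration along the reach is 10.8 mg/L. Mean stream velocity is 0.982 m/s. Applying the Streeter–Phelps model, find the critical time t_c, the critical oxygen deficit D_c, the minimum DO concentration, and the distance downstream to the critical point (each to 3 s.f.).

t_c ≈ 1.83 d; D_c ≈ 5.29 mg/L; min DO ≈ 5.51 mg/L; x_c ≈ 155 km

At the critical point dD/dt = 0, so k_1 L₀ e^(−k_1 t) = k_2 D. Substituting D(t) from the Streeter–Phelps equation and solving for t gives
t_c = ln[(k_2/k_1)(1 − D₀(k_2−k_1)/(k_1 L₀))] / (k_2−k_1).
Here k_2−k_1 = 0.4650 d⁻¹ and 1 − D₀(k_2−k_1)/(k_1 L₀) = 1 − 0.405×0.4650/(0.333×23.3) = 0.9757, so
t_c = ln(2.396 × 0.9757) / 0.4650 = 0.8494 / 0.4650 = 1.827 d.
L(t_c) = L₀ e^(−k_1 t_c) = 23.3 × 0.5443 = 12.68 mg/L, and at the critical point k_2 D_c = k_1 L, so D_c = (0.333/0.798) × 12.68 = 5.292 mg/L.
Minimum DO = C_s − D_c = 10.8 − 5.292 = 5.508 mg/L.
x_c = v t_c = 0.982 m/s × 1.827 d × 86400 s/d = 155000 m ≈ 155 km.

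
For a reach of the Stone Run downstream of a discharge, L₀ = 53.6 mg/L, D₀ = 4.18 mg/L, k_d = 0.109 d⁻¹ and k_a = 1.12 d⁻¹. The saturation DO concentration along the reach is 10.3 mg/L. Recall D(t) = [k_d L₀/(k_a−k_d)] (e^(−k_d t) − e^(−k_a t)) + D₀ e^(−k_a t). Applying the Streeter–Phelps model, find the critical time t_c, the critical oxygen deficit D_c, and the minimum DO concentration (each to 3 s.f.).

At the critical point dD/dt = 0, so k_d L₀ e^(−k_d t) = k_a D. Substituting D(t) from the Streeter–Phelps equation and solving for t gives
t_c = ln[(k_a/k_d)(1 − D₀(k_a−k_d)/(k_d L₀))] / (k_a−k_d).
Here k_a−k_d = 1.011 d⁻¹ and 1 − D₀(k_a−k_d)/(k_d L₀) = 1 − 4.18×1.011/(0.109×53.6) = 0.2767, so
t_c = ln(10.28 × 0.2767) / 1.011 = 1.045 / 1.011 = 1.033 d.
L(t_c) = L₀ e^(−k_d t_c) = 53.6 × 0.8935 = 47.89 mg/L, and at the critical point k_a D_c = k_d L, so D_c = (0.109/1.12) × 47.89 = 4.661 mg/L.
Minimum DO = C_s − D_c = 10.3 − 4.661 = 5.639 mg/L.

t_c ≈ 1.03 d; D_c ≈ 4.66 mg/L; min DO ≈ 5.64 mg/L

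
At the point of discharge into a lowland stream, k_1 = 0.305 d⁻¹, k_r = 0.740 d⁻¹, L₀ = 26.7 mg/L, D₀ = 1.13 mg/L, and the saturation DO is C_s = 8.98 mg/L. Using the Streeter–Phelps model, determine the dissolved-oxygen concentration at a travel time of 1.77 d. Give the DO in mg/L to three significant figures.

k_1 L₀/(k_r−k_1) = 0.305×26.7/(0.740−0.305) = 8.143/0.4350 = 18.72 mg/L.
e^(−k_1 t) = e^(−0.305×1.770) = 0.5828; e^(−k_r t) = e^(−0.740×1.770) = 0.2699.
D = 18.72 × (0.5828 − 0.2699) + 1.13 × 0.2699 = 5.859 + 0.3050 = 6.164 mg/L.
DO = C_s − D = 8.98 − 6.164 = 2.816 mg/L.

DO ≈ 2.82 mg/L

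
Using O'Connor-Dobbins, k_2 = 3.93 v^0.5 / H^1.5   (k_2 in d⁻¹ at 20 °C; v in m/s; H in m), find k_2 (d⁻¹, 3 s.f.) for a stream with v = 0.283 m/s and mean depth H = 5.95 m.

k_2 = 3.93 × 0.283^0.5 / 5.95^1.5 = 3.93 × 0.5320 / 14.51 = 0.1440 d⁻¹.

k_2 ≈ 0.144 d⁻¹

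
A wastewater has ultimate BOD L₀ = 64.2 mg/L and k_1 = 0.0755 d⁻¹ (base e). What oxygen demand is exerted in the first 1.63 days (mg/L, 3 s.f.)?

y ≈ 7.43 mg/L

y_t = L₀(1 − e^(−k_1 t)) = 64.2 × (1 − e^(−0.0755×1.63))
= 64.2 × (1 − 0.8842) = 64.2 × 0.1158 = 7.434 mg/L.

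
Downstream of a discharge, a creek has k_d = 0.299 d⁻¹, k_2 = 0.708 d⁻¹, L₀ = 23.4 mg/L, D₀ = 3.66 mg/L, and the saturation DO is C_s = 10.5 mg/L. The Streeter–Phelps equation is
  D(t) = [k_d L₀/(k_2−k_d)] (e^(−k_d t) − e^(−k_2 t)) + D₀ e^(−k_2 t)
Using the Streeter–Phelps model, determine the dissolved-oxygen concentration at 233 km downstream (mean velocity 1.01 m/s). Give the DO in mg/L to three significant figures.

Travel time t = x/v = 233 km / (1.01 m/s) = 233000 m / 1.01 m/s = 230700 s = 2.670 d.
k_d L₀/(k_2−k_d) = 0.299×23.4/(0.708−0.299) = 6.997/0.4090 = 17.11 mg/L.
e^(−k_d t) = e^(−0.299×2.670) = 0.4501; e^(−k_2 t) = e^(−0.708×2.670) = 0.1510.
D = 17.11 × (0.4501 − 0.1510) + 3.66 × 0.1510 = 5.116 + 0.5527 = 5.669 mg/L.
DO = C_s − D = 10.5 − 5.669 = 4.831 mg/L.

DO ≈ 4.83 mg/L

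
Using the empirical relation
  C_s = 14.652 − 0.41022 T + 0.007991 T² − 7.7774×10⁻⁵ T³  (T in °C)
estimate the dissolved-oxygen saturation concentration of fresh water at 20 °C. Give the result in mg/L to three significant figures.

C_s = 14.652 − 0.41022×20 + 0.007991×20² − 7.7774×10⁻⁵×20³ = 9.022 mg/L.

C_s ≈ 9.02 mg/L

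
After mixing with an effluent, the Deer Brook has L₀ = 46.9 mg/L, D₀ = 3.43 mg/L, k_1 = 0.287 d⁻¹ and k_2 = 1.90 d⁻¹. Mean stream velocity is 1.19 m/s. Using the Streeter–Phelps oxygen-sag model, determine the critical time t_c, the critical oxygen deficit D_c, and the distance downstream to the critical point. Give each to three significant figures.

t_c ≈ 0.844 d; D_c ≈ 5.56 mg/L; x_c ≈ 86.7 km

With k_2/k_1 = 6.620 and 1 − D₀(k_2−k_1)/(k_1 L₀) = 0.5890,
t_c = ln(6.620 × 0.5890) / (1.90 − 0.287) = ln(3.899) / 1.613 = 1.361/1.613 = 0.8436 d.
L(t_c) = L₀ e^(−k_1 t_c) = 46.9 × 0.7850 = 36.81 mg/L, and at the critical point k_2 D_c = k_1 L, so D_c = (0.287/1.90) × 36.81 = 5.561 mg/L.
x_c = v t_c = 1.19 m/s × 0.8436 d × 86400 s/d = 86740 m ≈ 86.7 km.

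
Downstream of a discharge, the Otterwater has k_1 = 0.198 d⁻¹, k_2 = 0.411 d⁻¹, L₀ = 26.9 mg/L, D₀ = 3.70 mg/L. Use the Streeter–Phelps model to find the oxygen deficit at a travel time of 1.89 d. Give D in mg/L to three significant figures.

k_1 L₀/(k_2−k_1) = 0.198×26.9/(0.411−0.198) = 5.326/0.2130 = 25.01 mg/L.
e^(−k_1 t) = e^(−0.198×1.890) = 0.6878; e^(−k_2 t) = e^(−0.411×1.890) = 0.4599.
D = 25.01 × (0.6878 − 0.4599) + 3.70 × 0.4599 = 5.700 + 1.702 = 7.401 mg/L.

D ≈ 7.40 mg/L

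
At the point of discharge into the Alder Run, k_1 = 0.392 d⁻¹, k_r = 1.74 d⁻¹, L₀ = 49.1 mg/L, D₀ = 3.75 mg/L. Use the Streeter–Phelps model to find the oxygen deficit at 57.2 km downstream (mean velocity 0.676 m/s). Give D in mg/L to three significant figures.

D ≈ 7.81 mg/L

Travel time t = x/v = 57.2 km / (0.676 m/s) = 57200 m / 0.676 m/s = 84620 s = 0.9793 d.
k_1 L₀/(k_r−k_1) = 0.392×49.1/(1.74−0.392) = 19.25/1.348 = 14.28 mg/L.
e^(−k_1 t) = e^(−0.392×0.9793) = 0.6812; e^(−k_r t) = e^(−1.74×0.9793) = 0.1819.
D = 14.28 × (0.6812 − 0.1819) + 3.75 × 0.1819 = 7.129 + 0.6823 = 7.811 mg/L.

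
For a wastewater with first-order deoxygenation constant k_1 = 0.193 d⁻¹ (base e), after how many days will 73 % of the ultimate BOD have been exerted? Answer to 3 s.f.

y/L₀ = 1 − e^(−k_1 t) = 0.73 ⇒ e^(−k_1 t) = 0.270
t = −ln(0.270) / 0.193 = 1.309 / 0.193 = 6.784 d.

t ≈ 6.78 d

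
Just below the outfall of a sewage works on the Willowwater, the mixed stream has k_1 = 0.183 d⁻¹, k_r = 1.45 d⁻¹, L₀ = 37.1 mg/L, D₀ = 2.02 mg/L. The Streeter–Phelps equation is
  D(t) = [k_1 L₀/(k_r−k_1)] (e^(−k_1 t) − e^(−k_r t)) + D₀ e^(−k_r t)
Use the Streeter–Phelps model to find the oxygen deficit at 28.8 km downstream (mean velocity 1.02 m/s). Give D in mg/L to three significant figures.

Travel time t = x/v = 28.8 km / (1.02 m/s) = 28800 m / 1.02 m/s = 28240 s = 0.3268 d.
k_1 L₀/(k_r−k_1) = 0.183×37.1/(1.45−0.183) = 6.789/1.267 = 5.359 mg/L.
e^(−k_1 t) = e^(−0.183×0.3268) = 0.9419; e^(−k_r t) = e^(−1.45×0.3268) = 0.6226.
D = 5.359 × (0.9419 − 0.6226) + 2.02 × 0.6226 = 1.711 + 1.258 = 2.969 mg/L.

D ≈ 2.97 mg/L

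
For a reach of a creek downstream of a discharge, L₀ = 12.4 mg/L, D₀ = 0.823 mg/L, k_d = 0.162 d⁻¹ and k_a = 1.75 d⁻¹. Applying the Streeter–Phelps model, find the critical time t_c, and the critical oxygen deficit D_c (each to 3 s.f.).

With k_a/k_d = 10.80 and 1 − D₀(k_a−k_d)/(k_d L₀) = 0.3494,
t_c = ln(10.80 × 0.3494) / (1.75 − 0.162) = ln(3.774) / 1.588 = 1.328/1.588 = 0.8364 d.
D_c = (k_d/k_a) L₀ e^(−k_d t_c) = (0.162/1.75) × 12.4 × e^(−0.162×0.8364) = 0.09257 × 12.4 × 0.8733 = 1.002 mg/L.

t_c ≈ 0.836 d; D_c ≈ 1.00 mg/L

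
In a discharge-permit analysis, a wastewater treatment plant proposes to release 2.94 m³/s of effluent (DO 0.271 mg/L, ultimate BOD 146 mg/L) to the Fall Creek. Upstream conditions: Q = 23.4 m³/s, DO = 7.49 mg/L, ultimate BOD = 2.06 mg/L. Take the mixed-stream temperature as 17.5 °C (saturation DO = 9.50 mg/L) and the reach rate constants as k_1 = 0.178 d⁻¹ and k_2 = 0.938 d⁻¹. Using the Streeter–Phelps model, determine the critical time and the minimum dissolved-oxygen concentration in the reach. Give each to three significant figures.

Mixed DO = (23.4×7.49 + 2.94×0.271)/(23.4+2.94) = 176.1/26.34 = 6.684 mg/L.
Mixed L₀ = (23.4×2.06 + 2.94×146)/(26.34) = 477.4/26.34 = 18.13 mg/L.
Initial deficit D₀ = C_s − DO₀ = 9.50 − 6.684 = 2.816 mg/L.
t_c = (1/0.7600) ln[(0.938/0.178)(1 − 2.816×0.7600/(0.178×18.13))] = 1.316 × ln(1.775) = 0.7546 d.
D_c = (0.178/0.938) × 18.13 × e^(−0.178×0.7546) = 0.1898 × 18.13 × 0.8743 = 3.007 mg/L.
Minimum DO = 9.50 − 3.007 = 6.493 mg/L.

t_c ≈ 0.755 d; minimum DO ≈ 6.49 mg/L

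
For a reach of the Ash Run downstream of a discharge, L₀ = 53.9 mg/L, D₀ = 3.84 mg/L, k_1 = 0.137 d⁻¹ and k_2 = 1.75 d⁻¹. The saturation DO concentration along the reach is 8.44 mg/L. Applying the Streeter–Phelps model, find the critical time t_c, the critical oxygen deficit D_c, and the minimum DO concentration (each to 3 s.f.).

t_c ≈ 0.448 d; D_c ≈ 3.97 mg/L; min DO ≈ 4.47 mg/L

With k_2/k_1 = 12.77 and 1 − D₀(k_2−k_1)/(k_1 L₀) = 0.1612,
t_c = ln(12.77 × 0.1612) / (1.75 − 0.137) = ln(2.059) / 1.613 = 0.7223/1.613 = 0.4478 d.
D_c = (k_1/k_2) L₀ e^(−k_1 t_c) = (0.137/1.75) × 53.9 × e^(−0.137×0.4478) = 0.07829 × 53.9 × 0.9405 = 3.969 mg/L.
Minimum DO = C_s − D_c = 8.44 − 3.969 = 4.471 mg/L.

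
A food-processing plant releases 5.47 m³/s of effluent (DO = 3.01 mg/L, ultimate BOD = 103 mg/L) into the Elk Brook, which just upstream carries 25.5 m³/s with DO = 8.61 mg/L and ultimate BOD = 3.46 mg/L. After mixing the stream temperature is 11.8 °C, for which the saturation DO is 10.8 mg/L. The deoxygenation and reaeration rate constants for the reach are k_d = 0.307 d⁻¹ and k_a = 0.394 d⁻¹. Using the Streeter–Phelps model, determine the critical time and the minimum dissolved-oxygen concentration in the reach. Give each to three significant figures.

t_c ≈ 2.36 d; minimum DO ≈ 2.87 mg/L

Mixed DO = (25.5×8.61 + 5.47×3.01)/(25.5+5.47) = 236.0/30.97 = 7.621 mg/L.
Mixed L₀ = (25.5×3.46 + 5.47×103)/(30.97) = 651.6/30.97 = 21.04 mg/L.
Initial deficit D₀ = C_s − DO₀ = 10.8 − 7.621 = 3.179 mg/L.
t_c = (1/0.08700) ln[(0.394/0.307)(1 − 3.179×0.08700/(0.307×21.04))] = 11.49 × ln(1.228) = 2.365 d.
D_c = (0.307/0.394) × 21.04 × e^(−0.307×2.365) = 0.7792 × 21.04 × 0.4838 = 7.932 mg/L.
Minimum DO = 10.8 − 7.932 = 2.868 mg/L.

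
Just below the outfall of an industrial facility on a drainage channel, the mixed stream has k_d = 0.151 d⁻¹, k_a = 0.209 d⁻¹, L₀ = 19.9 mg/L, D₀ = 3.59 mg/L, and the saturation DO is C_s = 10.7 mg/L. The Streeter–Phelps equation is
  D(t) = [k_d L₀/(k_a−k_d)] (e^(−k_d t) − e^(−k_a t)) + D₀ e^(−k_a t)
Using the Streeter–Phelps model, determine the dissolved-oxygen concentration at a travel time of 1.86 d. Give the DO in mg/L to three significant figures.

DO ≈ 4.27 mg/L

k_d L₀/(k_a−k_d) = 0.151×19.9/(0.209−0.151) = 3.005/0.05800 = 51.81 mg/L.
e^(−k_d t) = e^(−0.151×1.860) = 0.7551; e^(−k_a t) = e^(−0.209×1.860) = 0.6779.
D = 51.81 × (0.7551 − 0.6779) + 3.59 × 0.6779 = 4.001 + 2.434 = 6.435 mg/L.
DO = C_s − D = 10.7 − 6.435 = 4.265 mg/L.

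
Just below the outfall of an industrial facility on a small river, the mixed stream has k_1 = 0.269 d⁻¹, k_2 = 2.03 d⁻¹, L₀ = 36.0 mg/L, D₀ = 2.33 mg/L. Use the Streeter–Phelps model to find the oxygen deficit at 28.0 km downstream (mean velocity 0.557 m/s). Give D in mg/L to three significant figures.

D ≈ 3.73 mg/L

Travel time t = x/v = 28.0 km / (0.557 m/s) = 28000 m / 0.557 m/s = 50270 s = 0.5818 d.
k_1 L₀/(k_2−k_1) = 0.269×36.0/(2.03−0.269) = 9.684/1.761 = 5.499 mg/L.
e^(−k_1 t) = e^(−0.269×0.5818) = 0.8551; e^(−k_2 t) = e^(−2.03×0.5818) = 0.3069.
D = 5.499 × (0.8551 − 0.3069) + 2.33 × 0.3069 = 3.015 + 0.7152 = 3.730 mg/L.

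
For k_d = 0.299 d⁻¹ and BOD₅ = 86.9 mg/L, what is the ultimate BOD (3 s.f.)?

L₀ ≈ 112 mg/L

BOD₅ = L₀(1 − e^(−5k_d)) ⇒ L₀ = BOD₅ / (1 − e^(−5×0.299))
= 86.9 / (1 − 0.2242) = 86.9 / 0.7758 = 112.0 mg/L.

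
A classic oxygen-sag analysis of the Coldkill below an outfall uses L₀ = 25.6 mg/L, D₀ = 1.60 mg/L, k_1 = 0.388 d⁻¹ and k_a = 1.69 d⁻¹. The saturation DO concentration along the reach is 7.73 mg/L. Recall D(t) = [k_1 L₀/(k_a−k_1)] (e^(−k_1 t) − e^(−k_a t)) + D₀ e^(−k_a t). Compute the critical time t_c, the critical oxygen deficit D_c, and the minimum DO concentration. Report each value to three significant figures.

t_c = [1/(k_a−k_1)] ln[(k_a/k_1)(1 − D₀(k_a−k_1)/(k_1 L₀))]
= [1/(1.69−0.388)] ln[(1.69/0.388)(1 − 1.60×1.302/(0.388×25.6))]
= (1/1.302) ln[4.356 × 0.7903] = 0.7680 × ln(3.442) = 0.7680 × 1.236 = 0.9494 d.
D_c = (k_1/k_a) L₀ e^(−k_1 t_c) = (0.388/1.69) × 25.6 × e^(−0.388×0.9494) = 0.2296 × 25.6 × 0.6919 = 4.066 mg/L.
Minimum DO = C_s − D_c = 7.73 − 4.066 = 3.664 mg/L.

t_c ≈ 0.949 d; D_c ≈ 4.07 mg/L; min DO ≈ 3.66 mg/L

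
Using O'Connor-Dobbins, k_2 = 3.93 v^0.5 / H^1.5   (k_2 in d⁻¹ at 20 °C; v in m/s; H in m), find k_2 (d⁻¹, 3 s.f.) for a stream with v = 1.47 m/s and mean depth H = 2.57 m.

k_2 = 3.93 × 1.47^0.5 / 2.57^1.5 = 3.93 × 1.212 / 4.120 = 1.157 d⁻¹.

k_2 ≈ 1.16 d⁻¹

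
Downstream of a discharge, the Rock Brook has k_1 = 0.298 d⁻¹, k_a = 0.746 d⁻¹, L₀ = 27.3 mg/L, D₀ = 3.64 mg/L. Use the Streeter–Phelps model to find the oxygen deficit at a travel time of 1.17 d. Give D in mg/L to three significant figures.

k_1 L₀/(k_a−k_1) = 0.298×27.3/(0.746−0.298) = 8.135/0.4480 = 18.16 mg/L.
e^(−k_1 t) = e^(−0.298×1.170) = 0.7056; e^(−k_a t) = e^(−0.746×1.170) = 0.4178.
D = 18.16 × (0.7056 − 0.4178) + 3.64 × 0.4178 = 5.227 + 1.521 = 6.748 mg/L.

D ≈ 6.75 mg/L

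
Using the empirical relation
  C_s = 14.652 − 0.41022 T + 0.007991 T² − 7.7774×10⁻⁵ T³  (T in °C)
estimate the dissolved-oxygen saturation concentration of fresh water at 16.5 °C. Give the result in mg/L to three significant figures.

C_s = 14.652 − 0.41022×16.5 + 0.007991×16.5² − 7.7774×10⁻⁵×16.5³ = 9.710 mg/L.

C_s ≈ 9.71 mg/L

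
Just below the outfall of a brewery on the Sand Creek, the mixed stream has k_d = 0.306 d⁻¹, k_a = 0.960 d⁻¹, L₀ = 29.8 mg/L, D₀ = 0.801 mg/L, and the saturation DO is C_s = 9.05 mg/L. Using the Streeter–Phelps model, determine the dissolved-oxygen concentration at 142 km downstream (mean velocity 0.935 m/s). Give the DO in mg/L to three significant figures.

Travel time t = x/v = 142 km / (0.935 m/s) = 142000 m / 0.935 m/s = 151900 s = 1.758 d.
k_d L₀/(k_a−k_d) = 0.306×29.8/(0.960−0.306) = 9.119/0.6540 = 13.94 mg/L.
e^(−k_d t) = e^(−0.306×1.758) = 0.5840; e^(−k_a t) = e^(−0.960×1.758) = 0.1850.
D = 13.94 × (0.5840 − 0.1850) + 0.801 × 0.1850 = 5.563 + 0.1482 = 5.711 mg/L.
DO = C_s − D = 9.05 − 5.711 = 3.339 mg/L.

DO ≈ 3.34 mg/L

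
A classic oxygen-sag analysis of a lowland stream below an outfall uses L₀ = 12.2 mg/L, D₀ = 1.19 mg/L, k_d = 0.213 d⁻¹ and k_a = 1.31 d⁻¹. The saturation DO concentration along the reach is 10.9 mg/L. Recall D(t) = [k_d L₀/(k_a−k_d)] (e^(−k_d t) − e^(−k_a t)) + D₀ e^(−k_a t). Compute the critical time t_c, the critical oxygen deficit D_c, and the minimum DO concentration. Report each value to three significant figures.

With k_a/k_d = 6.150 and 1 − D₀(k_a−k_d)/(k_d L₀) = 0.4976,
t_c = ln(6.150 × 0.4976) / (1.31 − 0.213) = ln(3.061) / 1.097 = 1.119/1.097 = 1.020 d.
D_c = (k_d/k_a) L₀ e^(−k_d t_c) = (0.213/1.31) × 12.2 × e^(−0.213×1.020) = 0.1626 × 12.2 × 0.8048 = 1.596 mg/L.
Minimum DO = C_s − D_c = 10.9 − 1.596 = 9.304 mg/L.

t_c ≈ 1.02 d; D_c ≈ 1.60 mg/L; min DO ≈ 9.30 mg/L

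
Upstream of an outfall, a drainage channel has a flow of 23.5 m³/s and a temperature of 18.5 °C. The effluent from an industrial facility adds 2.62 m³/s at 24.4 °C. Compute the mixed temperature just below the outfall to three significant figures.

Flow-weighted mixing: C = (Q_r C_r + Q_w C_w)/(Q_r + Q_w)
= (23.5×18.5 + 2.62×24.4)/(23.5 + 2.62) = 498.7/26.12 = 19.09 °C.

19.1 °C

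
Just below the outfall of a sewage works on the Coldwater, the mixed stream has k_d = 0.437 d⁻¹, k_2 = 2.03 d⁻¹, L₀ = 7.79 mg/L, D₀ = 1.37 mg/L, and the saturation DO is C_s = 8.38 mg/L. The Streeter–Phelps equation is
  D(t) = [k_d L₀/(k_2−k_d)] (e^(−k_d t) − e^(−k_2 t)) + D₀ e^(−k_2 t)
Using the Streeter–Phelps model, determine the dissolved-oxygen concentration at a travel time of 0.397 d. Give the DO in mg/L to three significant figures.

k_d L₀/(k_2−k_d) = 0.437×7.79/(2.03−0.437) = 3.404/1.593 = 2.137 mg/L.
e^(−k_d t) = e^(−0.437×0.3970) = 0.8407; e^(−k_2 t) = e^(−2.03×0.3970) = 0.4467.
D = 2.137 × (0.8407 − 0.4467) + 1.37 × 0.4467 = 0.8421 + 0.6120 = 1.454 mg/L.
DO = C_s − D = 8.38 − 1.454 = 6.926 mg/L.

DO ≈ 6.93 mg/L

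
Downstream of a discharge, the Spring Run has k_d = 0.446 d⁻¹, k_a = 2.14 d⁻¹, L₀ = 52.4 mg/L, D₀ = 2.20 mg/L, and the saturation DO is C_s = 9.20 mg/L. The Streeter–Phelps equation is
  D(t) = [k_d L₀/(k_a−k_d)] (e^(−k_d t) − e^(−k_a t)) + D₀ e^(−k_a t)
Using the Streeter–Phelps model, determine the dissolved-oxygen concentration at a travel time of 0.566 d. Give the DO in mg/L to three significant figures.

k_d L₀/(k_a−k_d) = 0.446×52.4/(2.14−0.446) = 23.37/1.694 = 13.80 mg/L.
e^(−k_d t) = e^(−0.446×0.5660) = 0.7769; e^(−k_a t) = e^(−2.14×0.5660) = 0.2978.
D = 13.80 × (0.7769 − 0.2978) + 2.20 × 0.2978 = 6.609 + 0.6552 = 7.265 mg/L.
DO = C_s − D = 9.20 − 7.265 = 1.935 mg/L.

DO ≈ 1.94 mg/L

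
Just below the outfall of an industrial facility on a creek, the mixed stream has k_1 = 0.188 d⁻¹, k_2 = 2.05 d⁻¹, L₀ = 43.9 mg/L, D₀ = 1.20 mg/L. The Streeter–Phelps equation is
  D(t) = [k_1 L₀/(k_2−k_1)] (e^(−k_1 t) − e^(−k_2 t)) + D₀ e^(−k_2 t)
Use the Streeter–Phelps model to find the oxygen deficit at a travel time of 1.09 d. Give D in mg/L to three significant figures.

k_1 L₀/(k_2−k_1) = 0.188×43.9/(2.05−0.188) = 8.253/1.862 = 4.432 mg/L.
e^(−k_1 t) = e^(−0.188×1.090) = 0.8147; e^(−k_2 t) = e^(−2.05×1.090) = 0.1070.
D = 4.432 × (0.8147 − 0.1070) + 1.20 × 0.1070 = 3.137 + 0.1285 = 3.265 mg/L.

D ≈ 3.27 mg/L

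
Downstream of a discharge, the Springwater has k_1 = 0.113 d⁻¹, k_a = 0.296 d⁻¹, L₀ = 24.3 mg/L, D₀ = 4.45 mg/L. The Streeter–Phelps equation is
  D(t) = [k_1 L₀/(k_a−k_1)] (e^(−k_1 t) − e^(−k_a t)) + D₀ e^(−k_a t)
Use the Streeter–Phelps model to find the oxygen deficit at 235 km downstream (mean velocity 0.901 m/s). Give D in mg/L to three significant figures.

D ≈ 6.35 mg/L

Travel time t = x/v = 235 km / (0.901 m/s) = 235000 m / 0.901 m/s = 260800 s = 3.019 d.
k_1 L₀/(k_a−k_1) = 0.113×24.3/(0.296−0.113) = 2.746/0.1830 = 15.00 mg/L.
e^(−k_1 t) = e^(−0.113×3.019) = 0.7110; e^(−k_a t) = e^(−0.296×3.019) = 0.4092.
D = 15.00 × (0.7110 − 0.4092) + 4.45 × 0.4092 = 4.528 + 1.821 = 6.349 mg/L.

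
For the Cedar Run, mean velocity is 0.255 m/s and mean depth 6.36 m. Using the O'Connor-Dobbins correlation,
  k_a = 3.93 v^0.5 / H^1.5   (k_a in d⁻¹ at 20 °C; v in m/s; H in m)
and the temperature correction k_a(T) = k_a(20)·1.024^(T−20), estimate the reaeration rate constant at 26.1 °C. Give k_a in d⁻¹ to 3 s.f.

k_a(20) = 3.93 × 0.255^0.5 / 6.36^1.5 = 3.93 × 0.5050 / 16.04 = 0.1237 d⁻¹.
k_a(26.1) = 0.1237 × 1.024^(26.1−20) = 0.1237 × 1.156 = 0.1430 d⁻¹.

k_a ≈ 0.143 d⁻¹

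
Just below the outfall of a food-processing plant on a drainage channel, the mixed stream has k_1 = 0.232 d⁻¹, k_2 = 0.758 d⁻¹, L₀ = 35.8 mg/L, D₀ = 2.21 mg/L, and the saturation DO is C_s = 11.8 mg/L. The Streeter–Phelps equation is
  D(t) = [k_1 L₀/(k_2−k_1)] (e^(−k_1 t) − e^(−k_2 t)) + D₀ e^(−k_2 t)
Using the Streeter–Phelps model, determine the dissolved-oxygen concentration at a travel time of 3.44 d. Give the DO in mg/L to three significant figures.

DO ≈ 5.69 mg/L

k_1 L₀/(k_2−k_1) = 0.232×35.8/(0.758−0.232) = 8.306/0.5260 = 15.79 mg/L.
e^(−k_1 t) = e^(−0.232×3.440) = 0.4502; e^(−k_2 t) = e^(−0.758×3.440) = 0.07372.
D = 15.79 × (0.4502 − 0.07372) + 2.21 × 0.07372 = 5.945 + 0.1629 = 6.108 mg/L.
DO = C_s − D = 11.8 − 6.108 = 5.692 mg/L.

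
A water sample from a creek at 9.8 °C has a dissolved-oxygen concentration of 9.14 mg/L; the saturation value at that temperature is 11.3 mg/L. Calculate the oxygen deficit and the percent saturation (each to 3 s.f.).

D = C_s − C = 11.3 − 9.14 = 2.16 mg/L.
% saturation = 9.14/11.3 × 100 = 80.9 %.

D ≈ 2.16 mg/L; 80.9 % saturation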